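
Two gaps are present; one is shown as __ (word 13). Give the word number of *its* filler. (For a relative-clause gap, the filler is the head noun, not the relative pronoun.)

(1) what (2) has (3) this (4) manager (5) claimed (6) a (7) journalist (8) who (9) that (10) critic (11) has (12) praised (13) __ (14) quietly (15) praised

7

The marked gap is inside the relative clause, the direct object of "praised".
Its filler is the head noun "journalist" (via "who"), at word 7.
(The other dependency links word 1 to a gap after word 15.)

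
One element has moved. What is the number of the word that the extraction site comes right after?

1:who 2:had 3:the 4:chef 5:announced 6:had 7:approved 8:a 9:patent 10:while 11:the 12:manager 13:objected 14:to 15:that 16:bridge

The displaced element is "who" (word 1).
It is linked across 1 clause boundary (Ø).
It functions as the subject of "approved", so the gap sits immediately after word 5 ("announced").
Base order: The chef had announced that who had approved a patent while the manager objected to that bridge.

5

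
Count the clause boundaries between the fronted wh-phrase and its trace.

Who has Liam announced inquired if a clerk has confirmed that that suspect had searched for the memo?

"who" is extracted from the subject of "inquired".
Boundaries crossed, outermost first: [Ø] — 1 in total.

1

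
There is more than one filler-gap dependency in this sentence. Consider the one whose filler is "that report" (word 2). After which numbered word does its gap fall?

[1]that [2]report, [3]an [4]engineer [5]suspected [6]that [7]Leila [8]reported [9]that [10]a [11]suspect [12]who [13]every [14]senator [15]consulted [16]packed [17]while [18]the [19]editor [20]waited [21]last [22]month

The displaced element is "that report" (word 2).
It is linked across 2 clause boundaries (that → that).
It functions as the direct object of "packed", so the gap sits immediately after word 16 ("packed").
Base order: An engineer suspected that Leila reported that a suspect who every senator consulted packed that report while the editor waited last month.

16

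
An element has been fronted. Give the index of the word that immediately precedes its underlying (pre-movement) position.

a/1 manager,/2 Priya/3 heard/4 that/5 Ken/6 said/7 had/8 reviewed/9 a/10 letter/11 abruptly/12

7

The displaced element is "a manager" (word 2).
It is linked across 2 clause boundaries (that → Ø).
It functions as the subject of "reviewed", so the gap sits immediately after word 7 ("said").
Base order: Priya heard that Ken said a manager had reviewed a letter abruptly.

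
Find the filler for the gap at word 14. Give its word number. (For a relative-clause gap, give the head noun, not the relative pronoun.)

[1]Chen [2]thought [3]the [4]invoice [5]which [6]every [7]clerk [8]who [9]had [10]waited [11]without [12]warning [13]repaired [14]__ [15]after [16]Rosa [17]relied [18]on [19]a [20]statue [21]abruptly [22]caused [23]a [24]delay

4

The gap at 14 is the object of "repaired", inside a relative clause.
The relative pronoun is "which" (word 5); it is bound by the head noun immediately before it.
Its filler is the head noun "invoice", at word 4.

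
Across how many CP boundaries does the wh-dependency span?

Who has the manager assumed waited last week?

1

"who" is extracted from the subject of "waited".
Boundaries crossed, outermost first: [Ø] — 1 in total.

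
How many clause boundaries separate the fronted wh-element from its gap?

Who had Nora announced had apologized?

1

"who" is extracted from the subject of "apologized".
Boundaries crossed, outermost first: [Ø] — 1 in total.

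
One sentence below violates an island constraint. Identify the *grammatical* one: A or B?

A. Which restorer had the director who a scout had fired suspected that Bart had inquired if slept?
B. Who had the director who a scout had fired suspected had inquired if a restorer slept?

B

In A, the wh-phrase is extracted from inside a wh-island (introduced by "if"), which blocks movement.
In B, the extraction path crosses only that-complement boundaries, which are transparent.
So B is grammatical.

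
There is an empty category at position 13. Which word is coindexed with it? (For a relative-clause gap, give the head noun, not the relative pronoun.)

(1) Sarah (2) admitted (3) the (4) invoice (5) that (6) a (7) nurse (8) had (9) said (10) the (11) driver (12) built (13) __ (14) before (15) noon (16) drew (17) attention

The gap at 13 is the object of "built", inside a relative clause.
The relative pronoun is "that" (word 5); it is bound by the head noun immediately before it.
Its filler is the head noun "invoice", at word 4.

4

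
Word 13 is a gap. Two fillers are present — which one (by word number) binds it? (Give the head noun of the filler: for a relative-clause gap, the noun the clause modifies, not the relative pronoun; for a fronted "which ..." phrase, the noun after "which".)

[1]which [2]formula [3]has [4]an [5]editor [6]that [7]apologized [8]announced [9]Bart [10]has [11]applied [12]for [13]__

2

The marked gap is the object of the preposition "for" of "applied".
Its filler is the fronted wh-phrase "which formula", at word 2.
(The other dependency links word 5 to a gap after word 6.)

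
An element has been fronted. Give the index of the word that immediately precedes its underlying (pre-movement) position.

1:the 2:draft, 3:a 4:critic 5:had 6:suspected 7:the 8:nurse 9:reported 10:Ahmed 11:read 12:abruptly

11

The displaced element is "the draft" (word 2).
It is linked across 2 clause boundaries (Ø → Ø).
It functions as the direct object of "read", so the gap sits immediately after word 11 ("read").
Base order: A critic had suspected the nurse reported Ahmed read the draft abruptly.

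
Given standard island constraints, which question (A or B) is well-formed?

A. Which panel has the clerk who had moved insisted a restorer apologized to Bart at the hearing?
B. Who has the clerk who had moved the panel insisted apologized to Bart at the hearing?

B

In A, the wh-phrase is extracted from inside a complex-NP island (relative clause) (introduced by "who"), which blocks movement.
In B, the extraction path crosses only that-complement boundaries, which are transparent.
So B is grammatical.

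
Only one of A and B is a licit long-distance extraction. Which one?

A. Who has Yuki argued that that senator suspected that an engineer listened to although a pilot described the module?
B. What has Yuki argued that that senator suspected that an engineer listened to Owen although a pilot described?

In B, the wh-phrase is extracted from inside an adjunct island (introduced by "although"), which blocks movement.
In A, the extraction path crosses only that-complement boundaries, which are transparent.
So A is grammatical.

A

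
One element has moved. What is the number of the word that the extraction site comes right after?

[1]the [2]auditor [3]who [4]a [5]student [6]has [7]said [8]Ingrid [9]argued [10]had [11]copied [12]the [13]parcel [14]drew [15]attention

9

The displaced element is "the auditor" (word 2).
It is linked across 2 clause boundaries (Ø → Ø).
It functions as the subject of "copied", so the gap sits immediately after word 9 ("argued").
Base order: A student has said Ingrid argued that the auditor had copied the parcel.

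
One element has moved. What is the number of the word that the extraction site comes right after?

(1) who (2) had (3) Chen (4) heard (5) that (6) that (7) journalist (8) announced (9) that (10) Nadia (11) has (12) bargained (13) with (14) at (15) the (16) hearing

The displaced element is "who" (word 1).
It is linked across 2 clause boundaries (that → that).
It functions as the object of the preposition "with" of "bargained", so the gap sits immediately after word 13 ("with").
Base order: Chen had heard that that journalist announced that Nadia has bargained with who at the hearing.

13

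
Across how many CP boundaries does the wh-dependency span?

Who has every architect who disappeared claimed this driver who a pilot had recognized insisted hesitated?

"who" is extracted from the subject of "hesitated".
Boundaries crossed, outermost first: [Ø], [Ø] — 2 in total.

2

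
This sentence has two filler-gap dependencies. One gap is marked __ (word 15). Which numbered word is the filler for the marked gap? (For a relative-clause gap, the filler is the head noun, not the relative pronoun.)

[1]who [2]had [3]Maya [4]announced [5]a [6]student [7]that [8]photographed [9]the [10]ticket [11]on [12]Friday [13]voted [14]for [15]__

The marked gap is the object of the preposition "for" of "voted".
Its filler is the fronted wh-phrase "who", at word 1.
(The other dependency links word 6 to a gap after word 7.)

1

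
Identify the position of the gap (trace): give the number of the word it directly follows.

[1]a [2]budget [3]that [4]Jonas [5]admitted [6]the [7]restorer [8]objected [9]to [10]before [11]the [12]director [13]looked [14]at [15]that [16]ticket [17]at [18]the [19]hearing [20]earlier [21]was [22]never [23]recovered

9

The displaced element is "a budget" (word 2).
It is linked across 1 clause boundary (Ø).
It functions as the object of the preposition "to" of "objected", so the gap sits immediately after word 9 ("to").
Base order: Jonas admitted the restorer objected to a budget before the director looked at that ticket at the hearing earlier.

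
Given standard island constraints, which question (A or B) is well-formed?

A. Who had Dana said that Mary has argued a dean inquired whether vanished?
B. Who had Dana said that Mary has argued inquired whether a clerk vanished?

B

In A, the wh-phrase is extracted from inside a wh-island (introduced by "whether"), which blocks movement.
In B, the extraction path crosses only that-complement boundaries, which are transparent.
So B is grammatical.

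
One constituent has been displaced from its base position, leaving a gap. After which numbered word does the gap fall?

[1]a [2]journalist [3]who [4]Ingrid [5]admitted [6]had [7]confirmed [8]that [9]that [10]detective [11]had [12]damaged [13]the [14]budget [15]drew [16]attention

The displaced element is "a journalist" (word 2).
It is linked across 1 clause boundary (Ø).
It functions as the subject of "confirmed", so the gap sits immediately after word 5 ("admitted").
Base order: Ingrid admitted that a journalist had confirmed that that detective had damaged the budget.

5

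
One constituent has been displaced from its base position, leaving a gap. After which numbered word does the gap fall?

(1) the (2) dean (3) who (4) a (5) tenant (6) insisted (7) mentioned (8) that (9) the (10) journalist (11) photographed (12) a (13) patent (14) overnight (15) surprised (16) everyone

The displaced element is "the dean" (word 2).
It is linked across 1 clause boundary (Ø).
It functions as the subject of "mentioned", so the gap sits immediately after word 6 ("insisted").
Base order: A tenant insisted that the dean mentioned that the journalist photographed a patent overnight.

6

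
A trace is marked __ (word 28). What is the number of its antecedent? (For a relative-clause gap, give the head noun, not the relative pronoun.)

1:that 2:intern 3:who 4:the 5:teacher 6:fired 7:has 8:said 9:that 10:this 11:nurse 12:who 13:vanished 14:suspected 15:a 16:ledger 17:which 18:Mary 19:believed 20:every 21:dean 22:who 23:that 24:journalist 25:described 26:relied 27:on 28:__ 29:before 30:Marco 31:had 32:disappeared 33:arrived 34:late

The gap at 28 is the prepositional object of "relied", inside a relative clause.
The relative pronoun is "which" (word 17); it is bound by the head noun immediately before it.
Its filler is the head noun "ledger", at word 16.

16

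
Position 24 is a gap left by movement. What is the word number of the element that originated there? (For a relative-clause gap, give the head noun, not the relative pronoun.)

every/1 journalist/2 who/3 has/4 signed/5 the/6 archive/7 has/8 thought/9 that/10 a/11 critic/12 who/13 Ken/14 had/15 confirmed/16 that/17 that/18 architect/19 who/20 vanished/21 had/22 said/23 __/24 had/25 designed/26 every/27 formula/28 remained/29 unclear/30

12

The gap at 24 is the subject of "designed", inside a relative clause.
The relative pronoun is "who" (word 13); it is bound by the head noun immediately before it.
Its filler is the head noun "critic", at word 12.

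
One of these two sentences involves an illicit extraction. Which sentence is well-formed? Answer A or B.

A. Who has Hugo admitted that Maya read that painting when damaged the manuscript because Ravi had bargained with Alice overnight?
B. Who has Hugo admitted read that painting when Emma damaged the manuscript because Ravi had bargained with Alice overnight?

B

In A, the wh-phrase is extracted from inside an adjunct island (introduced by "when"), which blocks movement.
In B, the extraction path crosses only that-complement boundaries, which are transparent.
So B is grammatical.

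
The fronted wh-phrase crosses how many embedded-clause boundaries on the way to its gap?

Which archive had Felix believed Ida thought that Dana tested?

"which archive" is extracted from the object of "tested".
Boundaries crossed, outermost first: [Ø], [that] — 2 in total.

2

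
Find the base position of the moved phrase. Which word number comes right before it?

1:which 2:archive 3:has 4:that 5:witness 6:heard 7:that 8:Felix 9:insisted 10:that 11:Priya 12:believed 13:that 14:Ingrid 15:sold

15

The displaced element is "which archive" (word 2).
It is linked across 3 clause boundaries (that → that → that).
It functions as the direct object of "sold", so the gap sits immediately after word 15 ("sold").
Base order: That witness has heard that Felix insisted that Priya believed that Ingrid sold which archive.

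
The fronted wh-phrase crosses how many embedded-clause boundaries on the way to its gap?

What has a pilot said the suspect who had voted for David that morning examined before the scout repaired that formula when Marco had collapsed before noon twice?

1

"what" is extracted from the object of "examined".
Boundaries crossed, outermost first: [Ø] — 1 in total.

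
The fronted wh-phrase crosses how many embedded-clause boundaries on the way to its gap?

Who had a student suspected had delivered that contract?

"who" is extracted from the subject of "delivered".
Boundaries crossed, outermost first: [Ø] — 1 in total.

1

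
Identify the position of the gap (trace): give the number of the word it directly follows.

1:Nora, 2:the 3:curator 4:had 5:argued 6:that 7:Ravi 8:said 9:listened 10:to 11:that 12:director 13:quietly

The displaced element is "Nora" (word 1).
It is linked across 2 clause boundaries (that → Ø).
It functions as the subject of "listened", so the gap sits immediately after word 8 ("said").
Base order: The curator had argued that Ravi said Nora listened to that director quietly.

8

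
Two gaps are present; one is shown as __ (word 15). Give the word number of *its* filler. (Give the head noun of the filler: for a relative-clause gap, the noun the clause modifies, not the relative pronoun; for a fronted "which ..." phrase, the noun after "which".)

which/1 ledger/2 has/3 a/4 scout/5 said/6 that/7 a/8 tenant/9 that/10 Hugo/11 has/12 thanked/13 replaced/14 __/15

2

The marked gap is the direct object of "replaced".
Its filler is the fronted wh-phrase "which ledger", at word 2.
(The other dependency links word 9 to a gap after word 13.)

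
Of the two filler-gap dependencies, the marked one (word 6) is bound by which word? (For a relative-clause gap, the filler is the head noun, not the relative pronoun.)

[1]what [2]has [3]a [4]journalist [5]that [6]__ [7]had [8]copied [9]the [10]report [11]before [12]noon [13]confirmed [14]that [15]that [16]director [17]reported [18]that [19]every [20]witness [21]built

The marked gap is inside the relative clause, the subject of "copied".
Its filler is the head noun "journalist" (via "that"), at word 4.
(The other dependency links word 1 to a gap after word 21.)

4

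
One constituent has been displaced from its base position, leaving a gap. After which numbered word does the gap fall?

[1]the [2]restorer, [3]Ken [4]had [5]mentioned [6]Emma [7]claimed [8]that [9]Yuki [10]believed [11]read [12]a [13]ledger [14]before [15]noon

10

The displaced element is "the restorer" (word 2).
It is linked across 3 clause boundaries (Ø → that → Ø).
It functions as the subject of "read", so the gap sits immediately after word 10 ("believed").
Base order: Ken had mentioned Emma claimed that Yuki believed the restorer read a ledger before noon.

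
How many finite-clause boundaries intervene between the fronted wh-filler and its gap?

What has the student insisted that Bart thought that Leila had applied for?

2

"what" is extracted from the PP object of "applied".
Boundaries crossed, outermost first: [that], [that] — 2 in total.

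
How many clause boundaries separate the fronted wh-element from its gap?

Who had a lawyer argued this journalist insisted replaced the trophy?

2

"who" is extracted from the subject of "replaced".
Boundaries crossed, outermost first: [Ø], [Ø] — 2 in total.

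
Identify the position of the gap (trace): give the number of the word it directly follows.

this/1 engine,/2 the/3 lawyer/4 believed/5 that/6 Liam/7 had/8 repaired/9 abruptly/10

The displaced element is "this engine" (word 2).
It is linked across 1 clause boundary (that).
It functions as the direct object of "repaired", so the gap sits immediately after word 9 ("repaired").
Base order: The lawyer believed that Liam had repaired this engine abruptly.

9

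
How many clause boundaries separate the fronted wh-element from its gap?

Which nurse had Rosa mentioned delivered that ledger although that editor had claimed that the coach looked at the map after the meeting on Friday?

"which nurse" is extracted from the subject of "delivered".
Boundaries crossed, outermost first: [Ø] — 1 in total.

1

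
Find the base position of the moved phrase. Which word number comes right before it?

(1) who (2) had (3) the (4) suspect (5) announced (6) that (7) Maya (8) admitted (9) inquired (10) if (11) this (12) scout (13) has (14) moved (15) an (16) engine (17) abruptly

8

The displaced element is "who" (word 1).
It is linked across 2 clause boundaries (that → Ø).
It functions as the subject of "inquired", so the gap sits immediately after word 8 ("admitted").
Base order: The suspect had announced that Maya admitted that who inquired if this scout has moved an engine abruptly.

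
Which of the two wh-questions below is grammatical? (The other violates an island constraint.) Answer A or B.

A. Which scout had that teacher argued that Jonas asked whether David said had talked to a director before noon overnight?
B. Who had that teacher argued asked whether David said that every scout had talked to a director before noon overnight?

B

In A, the wh-phrase is extracted from inside a wh-island (introduced by "whether"), which blocks movement.
In B, the extraction path crosses only that-complement boundaries, which are transparent.
So B is grammatical.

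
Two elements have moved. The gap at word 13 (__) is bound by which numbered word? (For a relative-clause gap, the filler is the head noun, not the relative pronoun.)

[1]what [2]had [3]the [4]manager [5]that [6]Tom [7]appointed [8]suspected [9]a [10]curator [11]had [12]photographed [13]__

The marked gap is the direct object of "photographed".
Its filler is the fronted wh-phrase "what", at word 1.
(The other dependency links word 4 to a gap after word 7.)

1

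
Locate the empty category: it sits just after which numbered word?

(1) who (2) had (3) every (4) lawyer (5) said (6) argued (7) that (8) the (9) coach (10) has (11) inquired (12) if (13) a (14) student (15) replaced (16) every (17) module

The displaced element is "who" (word 1).
It is linked across 1 clause boundary (Ø).
It functions as the subject of "argued", so the gap sits immediately after word 5 ("said").
Base order: Every lawyer had said that who argued that the coach has inquired if a student replaced every module.

5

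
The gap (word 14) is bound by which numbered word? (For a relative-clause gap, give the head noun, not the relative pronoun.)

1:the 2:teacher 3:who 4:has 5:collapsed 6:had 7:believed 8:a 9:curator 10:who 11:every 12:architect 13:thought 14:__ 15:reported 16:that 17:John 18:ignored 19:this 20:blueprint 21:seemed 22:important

9

The gap at 14 is the subject of "reported", inside a relative clause.
The relative pronoun is "who" (word 10); it is bound by the head noun immediately before it.
Its filler is the head noun "curator", at word 9.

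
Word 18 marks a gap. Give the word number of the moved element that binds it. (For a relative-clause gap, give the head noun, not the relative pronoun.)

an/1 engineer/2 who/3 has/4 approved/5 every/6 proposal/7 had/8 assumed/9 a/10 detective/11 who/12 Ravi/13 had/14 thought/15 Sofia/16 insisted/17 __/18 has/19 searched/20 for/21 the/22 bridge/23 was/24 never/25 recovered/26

The gap at 18 is the subject of "searched", inside a relative clause.
The relative pronoun is "who" (word 12); it is bound by the head noun immediately before it.
Its filler is the head noun "detective", at word 11.

11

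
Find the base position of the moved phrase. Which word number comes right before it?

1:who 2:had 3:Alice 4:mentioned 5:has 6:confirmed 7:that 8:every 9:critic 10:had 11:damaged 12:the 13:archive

The displaced element is "who" (word 1).
It is linked across 1 clause boundary (Ø).
It functions as the subject of "confirmed", so the gap sits immediately after word 4 ("mentioned").
Base order: Alice had mentioned that who has confirmed that every critic had damaged the archive.

4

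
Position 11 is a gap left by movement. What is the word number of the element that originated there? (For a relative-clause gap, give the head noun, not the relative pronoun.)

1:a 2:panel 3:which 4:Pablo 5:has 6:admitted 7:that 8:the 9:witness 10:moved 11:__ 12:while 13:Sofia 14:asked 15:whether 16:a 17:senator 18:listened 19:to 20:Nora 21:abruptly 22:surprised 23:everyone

The gap at 11 is the object of "moved", inside a relative clause.
The relative pronoun is "which" (word 3); it is bound by the head noun immediately before it.
Its filler is the head noun "panel", at word 2.

2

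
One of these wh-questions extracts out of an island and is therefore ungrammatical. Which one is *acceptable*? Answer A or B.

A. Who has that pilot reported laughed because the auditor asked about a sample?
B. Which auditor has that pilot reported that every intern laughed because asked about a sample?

In B, the wh-phrase is extracted from inside an adjunct island (introduced by "because"), which blocks movement.
In A, the extraction path crosses only that-complement boundaries, which are transparent.
So A is grammatical.

A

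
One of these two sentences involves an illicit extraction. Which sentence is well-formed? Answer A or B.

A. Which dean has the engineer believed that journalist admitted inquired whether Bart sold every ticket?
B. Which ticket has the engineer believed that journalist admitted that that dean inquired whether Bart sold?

A

In B, the wh-phrase is extracted from inside a wh-island (introduced by "whether"), which blocks movement.
In A, the extraction path crosses only that-complement boundaries, which are transparent.
So A is grammatical.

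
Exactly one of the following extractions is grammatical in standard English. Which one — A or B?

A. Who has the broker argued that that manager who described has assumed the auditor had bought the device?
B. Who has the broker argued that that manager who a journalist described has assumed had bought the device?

In A, the wh-phrase is extracted from inside a complex-NP island (relative clause) (introduced by "who"), which blocks movement.
In B, the extraction path crosses only that-complement boundaries, which are transparent.
So B is grammatical.

B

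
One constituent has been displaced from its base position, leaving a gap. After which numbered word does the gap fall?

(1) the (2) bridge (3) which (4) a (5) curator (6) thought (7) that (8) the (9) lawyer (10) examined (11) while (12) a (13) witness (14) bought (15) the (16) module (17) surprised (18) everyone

The displaced element is "the bridge" (word 2).
It is linked across 1 clause boundary (that).
It functions as the direct object of "examined", so the gap sits immediately after word 10 ("examined").
Base order: A curator thought that the lawyer examined the bridge while a witness bought the module.

10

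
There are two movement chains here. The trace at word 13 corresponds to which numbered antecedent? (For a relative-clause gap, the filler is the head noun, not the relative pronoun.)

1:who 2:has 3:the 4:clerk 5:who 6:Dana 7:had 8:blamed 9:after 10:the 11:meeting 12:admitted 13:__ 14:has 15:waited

1

The marked gap is the subject of "waited".
Its filler is the fronted wh-phrase "who", at word 1.
(The other dependency links word 4 to a gap after word 8.)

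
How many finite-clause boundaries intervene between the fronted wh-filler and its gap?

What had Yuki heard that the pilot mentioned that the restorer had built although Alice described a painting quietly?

2

"what" is extracted from the object of "built".
Boundaries crossed, outermost first: [that], [that] — 2 in total.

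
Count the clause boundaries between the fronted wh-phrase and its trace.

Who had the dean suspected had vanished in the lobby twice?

"who" is extracted from the subject of "vanished".
Boundaries crossed, outermost first: [Ø] — 1 in total.

1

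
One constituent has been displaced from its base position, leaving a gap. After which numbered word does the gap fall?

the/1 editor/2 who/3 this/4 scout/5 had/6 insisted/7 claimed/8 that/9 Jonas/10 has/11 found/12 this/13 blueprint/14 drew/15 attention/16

The displaced element is "the editor" (word 2).
It is linked across 1 clause boundary (Ø).
It functions as the subject of "claimed", so the gap sits immediately after word 7 ("insisted").
Base order: This scout had insisted that the editor claimed that Jonas has found this blueprint.

7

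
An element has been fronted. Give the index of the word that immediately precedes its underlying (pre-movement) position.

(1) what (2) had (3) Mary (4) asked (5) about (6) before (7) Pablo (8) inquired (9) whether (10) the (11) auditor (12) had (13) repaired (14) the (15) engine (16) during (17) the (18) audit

5

The displaced element is "what" (word 1).
It functions as the object of the preposition "about" of "asked", so the gap sits immediately after word 5 ("about").
Base order: Mary had asked about what before Pablo inquired whether the auditor had repaired the engine during the audit.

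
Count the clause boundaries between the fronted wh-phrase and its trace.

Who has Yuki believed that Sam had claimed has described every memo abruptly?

2

"who" is extracted from the subject of "described".
Boundaries crossed, outermost first: [that], [Ø] — 2 in total.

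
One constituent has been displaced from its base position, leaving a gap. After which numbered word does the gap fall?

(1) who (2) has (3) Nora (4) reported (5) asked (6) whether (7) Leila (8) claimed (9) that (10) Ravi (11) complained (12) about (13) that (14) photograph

4

The displaced element is "who" (word 1).
It is linked across 1 clause boundary (Ø).
It functions as the subject of "asked", so the gap sits immediately after word 4 ("reported").
Base order: Nora has reported that who asked whether Leila claimed that Ravi complained about that photograph.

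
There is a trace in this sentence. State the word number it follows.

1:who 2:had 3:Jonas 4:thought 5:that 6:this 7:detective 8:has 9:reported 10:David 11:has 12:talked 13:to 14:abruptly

The displaced element is "who" (word 1).
It is linked across 2 clause boundaries (that → Ø).
It functions as the object of the preposition "to" of "talked", so the gap sits immediately after word 13 ("to").
Base order: Jonas had thought that this detective has reported David has talked to who abruptly.

13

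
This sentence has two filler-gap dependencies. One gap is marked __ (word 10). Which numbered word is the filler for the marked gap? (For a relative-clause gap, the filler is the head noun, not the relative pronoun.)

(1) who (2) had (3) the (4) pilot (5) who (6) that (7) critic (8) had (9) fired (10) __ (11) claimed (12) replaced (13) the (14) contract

The marked gap is inside the relative clause, the direct object of "fired".
Its filler is the head noun "pilot" (via "who"), at word 4.
(The other dependency links word 1 to a gap after word 11.)

4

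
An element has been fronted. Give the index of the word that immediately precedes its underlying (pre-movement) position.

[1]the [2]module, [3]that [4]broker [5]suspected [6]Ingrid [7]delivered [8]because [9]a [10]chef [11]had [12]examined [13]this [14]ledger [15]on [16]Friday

The displaced element is "the module" (word 2).
It is linked across 1 clause boundary (Ø).
It functions as the direct object of "delivered", so the gap sits immediately after word 7 ("delivered").
Base order: That broker suspected Ingrid delivered the module because a chef had examined this ledger on Friday.

7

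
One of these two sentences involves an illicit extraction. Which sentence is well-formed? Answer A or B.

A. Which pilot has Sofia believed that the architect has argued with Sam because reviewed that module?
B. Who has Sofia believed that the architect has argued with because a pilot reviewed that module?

In A, the wh-phrase is extracted from inside an adjunct island (introduced by "because"), which blocks movement.
In B, the extraction path crosses only that-complement boundaries, which are transparent.
So B is grammatical.

B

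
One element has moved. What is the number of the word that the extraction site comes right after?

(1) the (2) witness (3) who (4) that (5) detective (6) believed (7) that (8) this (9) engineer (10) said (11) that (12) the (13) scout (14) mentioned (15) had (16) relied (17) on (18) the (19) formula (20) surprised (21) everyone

The displaced element is "the witness" (word 2).
It is linked across 3 clause boundaries (that → that → Ø).
It functions as the subject of "relied", so the gap sits immediately after word 14 ("mentioned").
Base order: That detective believed that this engineer said that the scout mentioned that the witness had relied on the formula.

14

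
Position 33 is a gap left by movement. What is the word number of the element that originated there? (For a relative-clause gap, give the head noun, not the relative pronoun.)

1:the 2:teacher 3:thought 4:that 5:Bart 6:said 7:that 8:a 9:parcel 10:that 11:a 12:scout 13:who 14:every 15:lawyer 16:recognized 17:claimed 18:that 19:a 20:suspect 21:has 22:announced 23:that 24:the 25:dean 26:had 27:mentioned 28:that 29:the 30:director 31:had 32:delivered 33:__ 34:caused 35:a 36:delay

9

The gap at 33 is the object of "delivered", inside a relative clause.
The relative pronoun is "that" (word 10); it is bound by the head noun immediately before it.
Its filler is the head noun "parcel", at word 9.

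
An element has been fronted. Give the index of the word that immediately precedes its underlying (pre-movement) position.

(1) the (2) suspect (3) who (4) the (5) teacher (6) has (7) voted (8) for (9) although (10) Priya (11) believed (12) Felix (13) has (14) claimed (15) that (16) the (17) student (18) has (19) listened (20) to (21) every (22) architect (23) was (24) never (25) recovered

8

The displaced element is "the suspect" (word 2).
It functions as the object of the preposition "for" of "voted", so the gap sits immediately after word 8 ("for").
Base order: The teacher has voted for the suspect although Priya believed Felix has claimed that the student has listened to every architect.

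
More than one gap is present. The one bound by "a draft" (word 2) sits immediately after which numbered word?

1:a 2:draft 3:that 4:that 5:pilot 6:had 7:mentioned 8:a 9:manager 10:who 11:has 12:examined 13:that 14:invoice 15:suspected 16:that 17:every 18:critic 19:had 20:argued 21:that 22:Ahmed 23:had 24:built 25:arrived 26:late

The displaced element is "a draft" (word 2).
It is linked across 3 clause boundaries (Ø → that → that).
It functions as the direct object of "built", so the gap sits immediately after word 24 ("built").
Base order: That pilot had mentioned a manager who has examined that invoice suspected that every critic had argued that Ahmed had built a draft.

24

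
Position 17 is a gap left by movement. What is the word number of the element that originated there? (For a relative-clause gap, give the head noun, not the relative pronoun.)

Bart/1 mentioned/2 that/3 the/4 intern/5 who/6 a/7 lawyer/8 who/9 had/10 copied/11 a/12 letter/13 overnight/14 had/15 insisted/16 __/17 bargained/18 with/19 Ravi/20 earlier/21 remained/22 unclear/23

The gap at 17 is the subject of "bargained", inside a relative clause.
The relative pronoun is "who" (word 6); it is bound by the head noun immediately before it.
Its filler is the head noun "intern", at word 5.

5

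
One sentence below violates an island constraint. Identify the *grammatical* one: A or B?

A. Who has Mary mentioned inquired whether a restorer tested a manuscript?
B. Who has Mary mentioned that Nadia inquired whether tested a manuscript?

A

In B, the wh-phrase is extracted from inside a wh-island (introduced by "whether"), which blocks movement.
In A, the extraction path crosses only that-complement boundaries, which are transparent.
So A is grammatical.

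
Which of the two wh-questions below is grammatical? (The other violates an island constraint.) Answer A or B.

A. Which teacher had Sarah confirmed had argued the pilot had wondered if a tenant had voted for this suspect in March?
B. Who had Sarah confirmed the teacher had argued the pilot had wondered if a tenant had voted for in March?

A

In B, the wh-phrase is extracted from inside a wh-island (introduced by "if"), which blocks movement.
In A, the extraction path crosses only that-complement boundaries, which are transparent.
So A is grammatical.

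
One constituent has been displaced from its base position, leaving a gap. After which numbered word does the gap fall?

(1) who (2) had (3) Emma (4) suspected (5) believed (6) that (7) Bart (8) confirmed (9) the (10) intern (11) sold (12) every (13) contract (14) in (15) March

The displaced element is "who" (word 1).
It is linked across 1 clause boundary (Ø).
It functions as the subject of "believed", so the gap sits immediately after word 4 ("suspected").
Base order: Emma had suspected that who believed that Bart confirmed the intern sold every contract in March.

4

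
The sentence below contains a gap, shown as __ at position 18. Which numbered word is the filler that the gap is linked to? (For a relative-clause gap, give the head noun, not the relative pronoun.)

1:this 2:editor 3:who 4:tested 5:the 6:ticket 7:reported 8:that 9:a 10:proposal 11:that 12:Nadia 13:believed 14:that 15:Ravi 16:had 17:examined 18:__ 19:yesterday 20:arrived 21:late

10

The gap at 18 is the object of "examined", inside a relative clause.
The relative pronoun is "that" (word 11); it is bound by the head noun immediately before it.
Its filler is the head noun "proposal", at word 10.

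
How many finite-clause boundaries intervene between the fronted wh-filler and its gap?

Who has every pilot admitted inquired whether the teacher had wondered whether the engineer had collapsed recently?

"who" is extracted from the subject of "inquired".
Boundaries crossed, outermost first: [Ø] — 1 in total.

1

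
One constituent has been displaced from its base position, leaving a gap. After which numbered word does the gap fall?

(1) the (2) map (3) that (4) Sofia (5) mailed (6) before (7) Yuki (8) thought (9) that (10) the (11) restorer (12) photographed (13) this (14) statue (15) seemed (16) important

The displaced element is "the map" (word 2).
It functions as the direct object of "mailed", so the gap sits immediately after word 5 ("mailed").
Base order: Sofia mailed the map before Yuki thought that the restorer photographed this statue.

5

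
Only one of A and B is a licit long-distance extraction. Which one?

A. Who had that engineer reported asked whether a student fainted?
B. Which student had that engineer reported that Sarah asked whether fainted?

In B, the wh-phrase is extracted from inside a wh-island (introduced by "whether"), which blocks movement.
In A, the extraction path crosses only that-complement boundaries, which are transparent.
So A is grammatical.

A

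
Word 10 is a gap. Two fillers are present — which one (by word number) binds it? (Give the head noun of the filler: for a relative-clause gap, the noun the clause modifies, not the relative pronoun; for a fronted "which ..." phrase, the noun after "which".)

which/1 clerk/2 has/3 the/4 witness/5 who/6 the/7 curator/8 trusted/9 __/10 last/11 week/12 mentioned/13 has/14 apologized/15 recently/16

5

The marked gap is inside the relative clause, the direct object of "trusted".
Its filler is the head noun "witness" (via "who"), at word 5.
(The other dependency links word 2 to a gap after word 13.)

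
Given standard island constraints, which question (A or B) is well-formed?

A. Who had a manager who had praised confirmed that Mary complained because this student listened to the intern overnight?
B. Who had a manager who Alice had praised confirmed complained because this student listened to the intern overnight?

In A, the wh-phrase is extracted from inside a complex-NP island (relative clause) (introduced by "who"), which blocks movement.
In B, the extraction path crosses only that-complement boundaries, which are transparent.
So B is grammatical.

B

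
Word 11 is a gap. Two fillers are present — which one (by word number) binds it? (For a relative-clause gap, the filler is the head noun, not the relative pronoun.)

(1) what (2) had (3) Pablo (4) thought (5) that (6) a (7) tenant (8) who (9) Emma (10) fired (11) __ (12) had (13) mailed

The marked gap is inside the relative clause, the direct object of "fired".
Its filler is the head noun "tenant" (via "who"), at word 7.
(The other dependency links word 1 to a gap after word 13.)

7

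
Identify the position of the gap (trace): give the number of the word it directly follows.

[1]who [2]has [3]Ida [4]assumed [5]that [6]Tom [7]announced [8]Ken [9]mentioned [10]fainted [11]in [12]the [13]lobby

The displaced element is "who" (word 1).
It is linked across 3 clause boundaries (that → Ø → Ø).
It functions as the subject of "fainted", so the gap sits immediately after word 9 ("mentioned").
Base order: Ida has assumed that Tom announced Ken mentioned who fainted in the lobby.

9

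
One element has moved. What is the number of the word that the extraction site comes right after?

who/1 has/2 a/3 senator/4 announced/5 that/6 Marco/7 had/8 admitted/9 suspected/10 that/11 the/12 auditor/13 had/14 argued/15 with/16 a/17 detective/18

The displaced element is "who" (word 1).
It is linked across 2 clause boundaries (that → Ø).
It functions as the subject of "suspected", so the gap sits immediately after word 9 ("admitted").
Base order: A senator has announced that Marco had admitted who suspected that the auditor had argued with a detective.

9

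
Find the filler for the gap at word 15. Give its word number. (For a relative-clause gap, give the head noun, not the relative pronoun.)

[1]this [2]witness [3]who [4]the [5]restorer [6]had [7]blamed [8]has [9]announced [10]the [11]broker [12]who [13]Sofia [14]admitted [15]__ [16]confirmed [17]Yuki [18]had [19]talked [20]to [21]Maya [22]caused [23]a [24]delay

11

The gap at 15 is the subject of "confirmed", inside a relative clause.
The relative pronoun is "who" (word 12); it is bound by the head noun immediately before it.
Its filler is the head noun "broker", at word 11.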